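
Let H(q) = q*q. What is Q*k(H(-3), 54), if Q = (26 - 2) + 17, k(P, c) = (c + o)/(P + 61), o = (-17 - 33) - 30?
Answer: -533/35 ≈ -15.229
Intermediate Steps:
H(q) = q²
o = -80 (o = -50 - 30 = -80)
k(P, c) = (-80 + c)/(61 + P) (k(P, c) = (c - 80)/(P + 61) = (-80 + c)/(61 + P))
Q = 41 (Q = 24 + 17 = 41)
Q*k(H(-3), 54) = 41*((-80 + 54)/(61 + (-3)²)) = 41*(-26/(61 + 9)) = 41*(-26/70) = 41*((1/70)*(-26)) = 41*(-13/35) = -533/35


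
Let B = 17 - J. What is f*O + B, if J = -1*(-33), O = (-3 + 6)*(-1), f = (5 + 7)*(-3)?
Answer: 92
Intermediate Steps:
f = -36 (f = 12*(-3) = -36)
O = -3 (O = 3*(-1) = -3)
J = 33
B = -16 (B = 17 - 1*33 = 17 - 33 = -16)
f*O + B = -36*(-3) - 16 = 108 - 16 = 92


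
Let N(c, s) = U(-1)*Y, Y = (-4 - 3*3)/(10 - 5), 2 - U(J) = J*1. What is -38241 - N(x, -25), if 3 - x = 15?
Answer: -191166/5 ≈ -38233.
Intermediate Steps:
x = -12 (x = 3 - 1*15 = 3 - 15 = -12)
U(J) = 2 - J
Y = -13/5 (Y = (-4 - 9)/5 = -13*1/5 = -13/5 ≈ -2.6000)
N(c, s) = -39/5 (N(c, s) = (2 - 1*(-1))*(-13/5) = (2 + 1)*(-13/5) = 3*(-13/5) = -39/5)
-38241 - N(x, -25) = -38241 - 1*(-39/5) = -38241 + 39/5 = -191166/5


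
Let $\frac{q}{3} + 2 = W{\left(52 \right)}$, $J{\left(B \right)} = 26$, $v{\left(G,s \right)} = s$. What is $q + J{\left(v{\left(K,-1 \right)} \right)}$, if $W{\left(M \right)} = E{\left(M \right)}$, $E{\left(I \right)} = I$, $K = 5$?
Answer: $176$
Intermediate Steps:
$W{\left(M \right)} = M$
$q = 150$ ($q = -6 + 3 \cdot 52 = -6 + 156 = 150$)
$q + J{\left(v{\left(K,-1 \right)} \right)} = 150 + 26 = 176$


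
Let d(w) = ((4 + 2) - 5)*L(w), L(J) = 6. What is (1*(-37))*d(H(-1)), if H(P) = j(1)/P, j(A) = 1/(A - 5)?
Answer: -222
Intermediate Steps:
j(A) = 1/(-5 + A)
H(P) = -1/(4*P) (H(P) = 1/((-5 + 1)*P) = 1/((-4)*P) = -1/(4*P))
d(w) = 6 (d(w) = ((4 + 2) - 5)*6 = (6 - 5)*6 = 1*6 = 6)
(1*(-37))*d(H(-1)) = (1*(-37))*6 = -37*6 = -222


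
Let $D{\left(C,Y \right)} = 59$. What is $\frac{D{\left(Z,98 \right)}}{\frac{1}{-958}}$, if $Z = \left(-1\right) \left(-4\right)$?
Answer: $-56522$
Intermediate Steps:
$Z = 4$
$\frac{D{\left(Z,98 \right)}}{\frac{1}{-958}} = \frac{59}{\frac{1}{-958}} = \frac{59}{- \frac{1}{958}} = 59 \left(-958\right) = -56522$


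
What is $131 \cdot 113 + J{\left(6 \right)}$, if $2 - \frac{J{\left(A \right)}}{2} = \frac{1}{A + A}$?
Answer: $\frac{88841}{6} \approx 14807.0$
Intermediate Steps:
$J{\left(A \right)} = 4 - \frac{1}{A}$ ($J{\left(A \right)} = 4 - \frac{2}{A + A} = 4 - \frac{2}{2 A} = 4 - 2 \frac{1}{2 A} = 4 - \frac{1}{A}$)
$131 \cdot 113 + J{\left(6 \right)} = 131 \cdot 113 + \left(4 - \frac{1}{6}\right) = 14803 + \left(4 - \frac{1}{6}\right) = 14803 + \frac{23}{6} = \frac{88841}{6}$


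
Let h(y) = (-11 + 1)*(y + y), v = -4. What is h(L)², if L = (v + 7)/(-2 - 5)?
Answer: 3600/49 ≈ 73.469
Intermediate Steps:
L = -3/7 (L = (-4 + 7)/(-2 - 5) = 3/(-7) = 3*(-⅐) = -3/7 ≈ -0.42857)
h(y) = -20*y
h(L)² = (-20*(-3/7))² = (60/7)² = 3600/49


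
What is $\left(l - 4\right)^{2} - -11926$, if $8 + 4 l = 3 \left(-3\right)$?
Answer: $\frac{191905}{16} \approx 11994.0$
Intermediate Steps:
$l = - \frac{17}{4}$ ($l = -2 + \frac{3 \left(-3\right)}{4} = -2 + \frac{1}{4} \left(-9\right) = -2 - \frac{9}{4} = - \frac{17}{4} \approx -4.25$)
$\left(l - 4\right)^{2} - -11926 = \left(- \frac{17}{4} - 4\right)^{2} - -11926 = \left(- \frac{33}{4}\right)^{2} + 11926 = \frac{1089}{16} + 11926 = \frac{191905}{16}$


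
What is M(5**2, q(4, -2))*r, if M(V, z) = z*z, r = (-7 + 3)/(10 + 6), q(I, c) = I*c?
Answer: -16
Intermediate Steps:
r = -1/4 (r = -4/16 = -4*1/16 = -1/4 ≈ -0.25000)
M(V, z) = z**2
M(5**2, q(4, -2))*r = (4*(-2))**2*(-1/4) = (-8)**2*(-1/4) = 64*(-1/4) = -16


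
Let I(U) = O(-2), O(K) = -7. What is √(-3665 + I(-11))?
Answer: 6*I*√102 ≈ 60.597*I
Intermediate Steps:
I(U) = -7
√(-3665 + I(-11)) = √(-3665 - 7) = √(-3672) = 6*I*√102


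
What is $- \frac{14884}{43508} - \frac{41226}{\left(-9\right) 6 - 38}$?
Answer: $\frac{224036435}{500342} \approx 447.77$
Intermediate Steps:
$- \frac{14884}{43508} - \frac{41226}{\left(-9\right) 6 - 38} = \left(-14884\right) \frac{1}{43508} - \frac{41226}{-54 - 38} = - \frac{3721}{10877} - \frac{41226}{-92} = - \frac{3721}{10877} - - \frac{20613}{46} = - \frac{3721}{10877} + \frac{20613}{46} = \frac{224036435}{500342}$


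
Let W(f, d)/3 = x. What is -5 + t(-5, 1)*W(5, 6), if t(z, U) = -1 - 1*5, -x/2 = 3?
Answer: 103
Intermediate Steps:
x = -6 (x = -2*3 = -6)
W(f, d) = -18 (W(f, d) = 3*(-6) = -18)
t(z, U) = -6 (t(z, U) = -1 - 5 = -6)
-5 + t(-5, 1)*W(5, 6) = -5 - 6*(-18) = -5 + 108 = 103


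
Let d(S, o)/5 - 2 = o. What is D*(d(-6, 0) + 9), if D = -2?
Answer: -38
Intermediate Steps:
d(S, o) = 10 + 5*o
D*(d(-6, 0) + 9) = -2*((10 + 5*0) + 9) = -2*((10 + 0) + 9) = -2*(10 + 9) = -2*19 = -38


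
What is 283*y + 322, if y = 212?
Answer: 60318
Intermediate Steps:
283*y + 322 = 283*212 + 322 = 59996 + 322 = 60318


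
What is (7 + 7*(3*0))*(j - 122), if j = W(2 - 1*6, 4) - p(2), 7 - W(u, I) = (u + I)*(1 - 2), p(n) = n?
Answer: -819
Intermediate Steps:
W(u, I) = 7 + I + u (W(u, I) = 7 - (u + I)*(1 - 2) = 7 - (I + u)*(-1) = 7 - (-I - u) = 7 + (I + u) = 7 + I + u)
j = 5 (j = (7 + 4 + (2 - 1*6)) - 1*2 = (7 + 4 + (2 - 6)) - 2 = (7 + 4 - 4) - 2 = 7 - 2 = 5)
(7 + 7*(3*0))*(j - 122) = (7 + 7*(3*0))*(5 - 122) = (7 + 7*0)*(-117) = (7 + 0)*(-117) = 7*(-117) = -819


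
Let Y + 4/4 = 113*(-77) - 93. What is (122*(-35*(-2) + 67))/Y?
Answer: -16714/8795 ≈ -1.9004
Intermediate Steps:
Y = -8795 (Y = -1 + (113*(-77) - 93) = -1 + (-8701 - 93) = -1 - 8794 = -8795)
(122*(-35*(-2) + 67))/Y = (122*(-35*(-2) + 67))/(-8795) = (122*(70 + 67))*(-1/8795) = (122*137)*(-1/8795) = 16714*(-1/8795) = -16714/8795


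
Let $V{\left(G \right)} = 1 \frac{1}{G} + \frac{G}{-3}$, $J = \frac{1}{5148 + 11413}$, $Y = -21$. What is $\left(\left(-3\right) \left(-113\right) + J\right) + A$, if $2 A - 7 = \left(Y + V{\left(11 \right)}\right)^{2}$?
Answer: $\frac{11623223012}{18034929} \approx 644.48$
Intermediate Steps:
$J = \frac{1}{16561} \approx 6.0383 \cdot 10^{-5}$
$V{\left(G \right)} = \frac{1}{G} - \frac{G}{3}$ ($V{\left(G \right)} = \frac{1}{G} + G \left(- \frac{1}{3}\right) = \frac{1}{G} - \frac{G}{3}$)
$A = \frac{332672}{1089}$ ($A = \frac{7}{2} + \frac{\left(-21 + \left(\frac{1}{11} - \frac{11}{3}\right)\right)^{2}}{2} = \frac{7}{2} + \frac{\left(-21 - \frac{118}{33}\right)^{2}}{2} = \frac{7}{2} + \frac{\left(- \frac{811}{33}\right)^{2}}{2} = \frac{7}{2} + \frac{1}{2} \cdot \frac{657721}{1089} = \frac{7}{2} + \frac{657721}{2178} = \frac{332672}{1089} \approx 305.48$)
$\left(\left(-3\right) \left(-113\right) + J\right) + A = \left(\left(-3\right) \left(-113\right) + \frac{1}{16561}\right) + \frac{332672}{1089} = \left(339 + \frac{1}{16561}\right) + \frac{332672}{1089} = \frac{5614180}{16561} + \frac{332672}{1089} = \frac{11623223012}{18034929}$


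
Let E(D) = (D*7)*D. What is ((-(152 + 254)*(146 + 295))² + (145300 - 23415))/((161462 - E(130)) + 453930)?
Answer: 32057592001/497092 ≈ 64490.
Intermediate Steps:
E(D) = 7*D² (E(D) = (7*D)*D = 7*D²)
((-(152 + 254)*(146 + 295))² + (145300 - 23415))/((161462 - E(130)) + 453930) = ((-(152 + 254)*(146 + 295))² + (145300 - 23415))/((161462 - 7*130²) + 453930) = ((-406*441)² + 121885)/((161462 - 7*16900) + 453930) = ((-1*179046)² + 121885)/((161462 - 1*118300) + 453930) = ((-179046)² + 121885)/((161462 - 118300) + 453930) = (32057470116 + 121885)/(43162 + 453930) = 32057592001/497092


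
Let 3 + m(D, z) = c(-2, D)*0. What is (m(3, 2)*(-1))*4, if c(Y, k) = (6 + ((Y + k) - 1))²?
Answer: 12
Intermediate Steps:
c(Y, k) = (5 + Y + k)² (c(Y, k) = (6 + (-1 + Y + k))² = (5 + Y + k)²)
m(D, z) = -3 (m(D, z) = -3 + (5 - 2 + D)²*0 = -3 + (3 + D)²*0 = -3 + 0 = -3)
(m(3, 2)*(-1))*4 = -3*(-1)*4 = 3*4 = 12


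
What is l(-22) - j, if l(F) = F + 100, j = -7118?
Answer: 7196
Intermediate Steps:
l(F) = 100 + F
l(-22) - j = (100 - 22) - 1*(-7118) = 78 + 7118 = 7196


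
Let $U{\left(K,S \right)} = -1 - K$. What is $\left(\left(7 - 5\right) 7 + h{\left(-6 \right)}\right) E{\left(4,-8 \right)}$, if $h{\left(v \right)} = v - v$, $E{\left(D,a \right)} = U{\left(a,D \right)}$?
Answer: $98$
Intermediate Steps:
$E{\left(D,a \right)} = -1 - a$
$h{\left(v \right)} = 0$
$\left(\left(7 - 5\right) 7 + h{\left(-6 \right)}\right) E{\left(4,-8 \right)} = \left(\left(7 - 5\right) 7 + 0\right) \left(-1 - -8\right) = \left(2 \cdot 7 + 0\right) \left(-1 + 8\right) = \left(14 + 0\right) 7 = 14 \cdot 7 = 98$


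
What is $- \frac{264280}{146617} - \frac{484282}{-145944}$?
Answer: $\frac{16216946837}{10698935724} \approx 1.5158$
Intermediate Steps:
$- \frac{264280}{146617} - \frac{484282}{-145944} = \left(-264280\right) \frac{1}{146617} - - \frac{242141}{72972} = - \frac{264280}{146617} + \frac{242141}{72972} = \frac{16216946837}{10698935724}$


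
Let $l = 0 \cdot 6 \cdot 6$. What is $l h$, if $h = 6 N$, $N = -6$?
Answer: $0$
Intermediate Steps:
$h = -36$ ($h = 6 \left(-6\right) = -36$)
$l = 0$ ($l = 0 \cdot 6 = 0$)
$l h = 0 \left(-36\right) = 0$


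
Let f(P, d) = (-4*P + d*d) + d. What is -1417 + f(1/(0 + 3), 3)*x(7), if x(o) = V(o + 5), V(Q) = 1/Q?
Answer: -12745/9 ≈ -1416.1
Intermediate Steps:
x(o) = 1/(5 + o) (x(o) = 1/(o + 5) = 1/(5 + o))
f(P, d) = d + d² - 4*P (f(P, d) = (-4*P + d²) + d = (d² - 4*P) + d = d + d² - 4*P)
-1417 + f(1/(0 + 3), 3)*x(7) = -1417 + (3 + 3² - 4/(0 + 3))/(5 + 7) = -1417 + (3 + 9 - 4/3)/12 = -1417 + (3 + 9 - 4*⅓)*(1/12) = -1417 + (3 + 9 - 4/3)*(1/12) = -1417 + (32/3)*(1/12) = -1417 + 8/9 = -12745/9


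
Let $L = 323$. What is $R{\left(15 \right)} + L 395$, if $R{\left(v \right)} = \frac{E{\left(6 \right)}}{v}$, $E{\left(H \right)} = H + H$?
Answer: $\frac{637929}{5} \approx 1.2759 \cdot 10^{5}$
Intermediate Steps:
$E{\left(H \right)} = 2 H$
$R{\left(v \right)} = \frac{12}{v}$ ($R{\left(v \right)} = \frac{2 \cdot 6}{v} = \frac{12}{v}$)
$R{\left(15 \right)} + L 395 = \frac{12}{15} + 323 \cdot 395 = 12 \cdot \frac{1}{15} + 127585 = \frac{4}{5} + 127585 = \frac{637929}{5}$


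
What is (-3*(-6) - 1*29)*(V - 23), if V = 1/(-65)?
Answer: 16456/65 ≈ 253.17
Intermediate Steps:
V = -1/65 ≈ -0.015385
(-3*(-6) - 1*29)*(V - 23) = (-3*(-6) - 1*29)*(-1/65 - 23) = (18 - 29)*(-1496/65) = -11*(-1496/65) = 16456/65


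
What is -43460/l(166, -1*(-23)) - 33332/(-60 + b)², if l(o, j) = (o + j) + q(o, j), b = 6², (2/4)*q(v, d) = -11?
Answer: -7649851/24048 ≈ -318.11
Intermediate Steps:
q(v, d) = -22 (q(v, d) = 2*(-11) = -22)
b = 36
l(o, j) = -22 + j + o (l(o, j) = (o + j) - 22 = (j + o) - 22 = -22 + j + o)
-43460/l(166, -1*(-23)) - 33332/(-60 + b)² = -43460/(-22 - 1*(-23) + 166) - 33332/(-60 + 36)² = -43460/(-22 + 23 + 166) - 33332/((-24)²) = -43460/167 - 33332/576 = -43460*1/167 - 33332*1/576 = -43460/167 - 8333/144 = -7649851/24048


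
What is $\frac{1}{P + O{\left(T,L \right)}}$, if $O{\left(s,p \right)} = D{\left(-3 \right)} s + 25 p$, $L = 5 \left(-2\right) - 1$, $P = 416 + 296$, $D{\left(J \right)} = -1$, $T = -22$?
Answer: $\frac{1}{459} \approx 0.0021787$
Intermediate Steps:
$P = 712$
$L = -11$ ($L = -10 - 1 = -11$)
$O{\left(s,p \right)} = - s + 25 p$
$\frac{1}{P + O{\left(T,L \right)}} = \frac{1}{712 + \left(\left(-1\right) \left(-22\right) + 25 \left(-11\right)\right)} = \frac{1}{712 + \left(22 - 275\right)} = \frac{1}{712 - 253} = \frac{1}{459}$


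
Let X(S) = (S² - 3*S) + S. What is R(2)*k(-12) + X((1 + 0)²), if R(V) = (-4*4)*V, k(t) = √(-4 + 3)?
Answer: -1 - 32*I ≈ -1.0 - 32.0*I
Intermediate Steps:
k(t) = I (k(t) = √(-1) = I)
X(S) = S² - 2*S
R(V) = -16*V
R(2)*k(-12) + X((1 + 0)²) = (-16*2)*I + (1 + 0)²*(-2 + (1 + 0)²) = -32*I + 1²*(-2 + 1²) = -32*I + 1*(-2 + 1) = -32*I + 1*(-1) = -32*I - 1 = -1 - 32*I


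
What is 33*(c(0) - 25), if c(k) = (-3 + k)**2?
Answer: -528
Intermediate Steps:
33*(c(0) - 25) = 33*((-3 + 0)**2 - 25) = 33*((-3)**2 - 25) = 33*(9 - 25) = 33*(-16) = -528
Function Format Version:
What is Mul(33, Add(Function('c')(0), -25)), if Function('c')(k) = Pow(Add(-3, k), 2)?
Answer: -528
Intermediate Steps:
Mul(33, Add(Function('c')(0), -25)) = Mul(33, Add(Pow(Add(-3, 0), 2), -25)) = Mul(33, Add(Pow(-3, 2), -25)) = Mul(33, Add(9, -25)) = Mul(33, -16) = -528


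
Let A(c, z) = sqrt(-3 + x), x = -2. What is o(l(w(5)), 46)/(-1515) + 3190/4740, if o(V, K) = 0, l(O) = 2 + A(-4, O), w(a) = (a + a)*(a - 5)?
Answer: 319/474 ≈ 0.67300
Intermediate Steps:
w(a) = 2*a*(-5 + a) (w(a) = (2*a)*(-5 + a) = 2*a*(-5 + a))
A(c, z) = I*sqrt(5) (A(c, z) = sqrt(-3 - 2) = sqrt(-5) = I*sqrt(5))
l(O) = 2 + I*sqrt(5)
o(l(w(5)), 46)/(-1515) + 3190/4740 = 0/(-1515) + 3190/4740 = 0*(-1/1515) + 3190*(1/4740) = 0 + 319/474 = 319/474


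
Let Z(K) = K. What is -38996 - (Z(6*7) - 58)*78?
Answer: -37748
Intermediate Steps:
-38996 - (Z(6*7) - 58)*78 = -38996 - (6*7 - 58)*78 = -38996 - (42 - 58)*78 = -38996 - (-16)*78 = -38996 - 1*(-1248) = -38996 + 1248 = -37748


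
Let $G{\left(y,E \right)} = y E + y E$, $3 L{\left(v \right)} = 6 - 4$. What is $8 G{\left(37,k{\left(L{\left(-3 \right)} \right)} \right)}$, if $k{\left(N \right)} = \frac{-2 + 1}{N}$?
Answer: $-888$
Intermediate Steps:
$L{\left(v \right)} = \frac{2}{3}$ ($L{\left(v \right)} = \frac{6 - 4}{3} = \frac{1}{3} \cdot 2 = \frac{2}{3}$)
$k{\left(N \right)} = - \frac{1}{N}$
$G{\left(y,E \right)} = 2 E y$ ($G{\left(y,E \right)} = E y + E y = 2 E y$)
$8 G{\left(37,k{\left(L{\left(-3 \right)} \right)} \right)} = 8 \cdot 2 \left(- \frac{1}{\frac{2}{3}}\right) 37 = 8 \cdot 2 \left(\left(-1\right) \frac{3}{2}\right) 37 = 8 \cdot 2 \left(- \frac{3}{2}\right) 37 = 8 \left(-111\right) = -888$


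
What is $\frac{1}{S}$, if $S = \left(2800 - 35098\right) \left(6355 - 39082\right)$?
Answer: $\frac{1}{1057016646} \approx 9.4606 \cdot 10^{-10}$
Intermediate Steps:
$S = 1057016646$ ($S = \left(2800 - 35098\right) \left(-32727\right) = \left(-32298\right) \left(-32727\right) = 1057016646$)
$\frac{1}{S} = \frac{1}{1057016646}$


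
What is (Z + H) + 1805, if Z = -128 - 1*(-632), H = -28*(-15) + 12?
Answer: 2741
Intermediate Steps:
H = 432 (H = 420 + 12 = 432)
Z = 504 (Z = -128 + 632 = 504)
(Z + H) + 1805 = (504 + 432) + 1805 = 936 + 1805 = 2741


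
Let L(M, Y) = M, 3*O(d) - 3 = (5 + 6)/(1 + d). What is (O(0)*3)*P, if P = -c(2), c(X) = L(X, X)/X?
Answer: -14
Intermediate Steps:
O(d) = 1 + 11/(3*(1 + d)) (O(d) = 1 + ((5 + 6)/(1 + d))/3 = 1 + (11/(1 + d))/3 = 1 + 11/(3*(1 + d)))
c(X) = 1 (c(X) = X/X = 1)
P = -1 (P = -1*1 = -1)
(O(0)*3)*P = (((14/3 + 0)/(1 + 0))*3)*(-1) = (((14/3)/1)*3)*(-1) = ((1*(14/3))*3)*(-1) = ((14/3)*3)*(-1) = 14*(-1) = -14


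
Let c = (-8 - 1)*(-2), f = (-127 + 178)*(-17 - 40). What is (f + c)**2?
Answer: 8346321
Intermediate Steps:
f = -2907 (f = 51*(-57) = -2907)
c = 18 (c = -9*(-2) = 18)
(f + c)**2 = (-2907 + 18)**2 = (-2889)**2 = 8346321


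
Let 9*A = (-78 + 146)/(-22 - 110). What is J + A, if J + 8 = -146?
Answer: -45755/297 ≈ -154.06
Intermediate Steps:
J = -154 (J = -8 - 146 = -154)
A = -17/297 (A = ((-78 + 146)/(-22 - 110))/9 = (68/(-132))/9 = (68*(-1/132))/9 = (⅑)*(-17/33) = -17/297 ≈ -0.057239)
J + A = -154 - 17/297 = -45755/297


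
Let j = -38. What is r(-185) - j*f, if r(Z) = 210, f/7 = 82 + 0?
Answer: 22022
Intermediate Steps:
f = 574 (f = 7*(82 + 0) = 7*82 = 574)
r(-185) - j*f = 210 - (-38)*574 = 210 - 1*(-21812) = 210 + 21812 = 22022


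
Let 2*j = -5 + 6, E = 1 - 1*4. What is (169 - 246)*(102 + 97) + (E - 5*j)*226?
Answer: -16566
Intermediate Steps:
E = -3 (E = 1 - 4 = -3)
j = ½ (j = (-5 + 6)/2 = (½)*1 = ½ ≈ 0.50000)
(169 - 246)*(102 + 97) + (E - 5*j)*226 = (169 - 246)*(102 + 97) + (-3 - 5*½)*226 = -77*199 + (-3 - 5/2)*226 = -15323 - 11/2*226 = -15323 - 1243 = -16566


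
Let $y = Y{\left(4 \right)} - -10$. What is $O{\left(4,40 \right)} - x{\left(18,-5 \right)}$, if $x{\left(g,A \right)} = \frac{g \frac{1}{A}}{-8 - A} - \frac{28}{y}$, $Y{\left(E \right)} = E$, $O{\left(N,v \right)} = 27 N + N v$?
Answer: $\frac{1344}{5} \approx 268.8$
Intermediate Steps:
$y = 14$ ($y = 4 - -10 = 4 + 10 = 14$)
$x{\left(g,A \right)} = -2 + \frac{g}{A \left(-8 - A\right)}$ ($x{\left(g,A \right)} = \frac{g \frac{1}{A}}{-8 - A} - \frac{28}{14} = \frac{g}{A \left(-8 - A\right)} - 2 = -2 + \frac{g}{A \left(-8 - A\right)}$)
$O{\left(4,40 \right)} - x{\left(18,-5 \right)} = 4 \left(27 + 40\right) - \frac{\left(-1\right) 18 - -80 - 2 \left(-5\right)^{2}}{\left(-5\right) \left(8 - 5\right)} = 4 \cdot 67 - - \frac{-18 + 80 - 50}{5 \cdot 3} = 268 - \left(- \frac{1}{5}\right) \frac{1}{3} \left(-18 + 80 - 50\right) = 268 - \left(- \frac{1}{5}\right) \frac{1}{3} \cdot 12 = 268 - - \frac{4}{5} = 268 + \frac{4}{5} = \frac{1344}{5}$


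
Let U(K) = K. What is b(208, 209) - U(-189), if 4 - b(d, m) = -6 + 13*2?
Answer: 173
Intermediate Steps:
b(d, m) = -16 (b(d, m) = 4 - (-6 + 13*2) = 4 - (-6 + 26) = 4 - 1*20 = 4 - 20 = -16)
b(208, 209) - U(-189) = -16 - 1*(-189) = -16 + 189 = 173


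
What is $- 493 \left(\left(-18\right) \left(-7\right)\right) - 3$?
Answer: $-62121$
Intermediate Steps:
$- 493 \left(\left(-18\right) \left(-7\right)\right) - 3 = \left(-493\right) 126 - 3 = -62118 - 3 = -62121$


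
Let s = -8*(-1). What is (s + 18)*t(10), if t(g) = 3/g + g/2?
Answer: 689/5 ≈ 137.80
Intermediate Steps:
t(g) = g/2 + 3/g (t(g) = 3/g + g*(1/2) = 3/g + g/2 = g/2 + 3/g)
s = 8
(s + 18)*t(10) = (8 + 18)*((1/2)*10 + 3/10) = 26*(5 + 3*(1/10)) = 26*(5 + 3/10) = 26*(53/10) = 689/5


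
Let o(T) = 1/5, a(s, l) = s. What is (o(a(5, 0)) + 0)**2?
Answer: 1/25 ≈ 0.040000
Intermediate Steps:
o(T) = 1/5
(o(a(5, 0)) + 0)**2 = (1/5 + 0)**2 = (1/5)**2 = 1/25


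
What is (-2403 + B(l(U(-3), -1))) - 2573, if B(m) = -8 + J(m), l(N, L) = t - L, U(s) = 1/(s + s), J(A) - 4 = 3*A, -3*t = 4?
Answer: -4981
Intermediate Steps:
t = -4/3 (t = -1/3*4 = -4/3 ≈ -1.3333)
J(A) = 4 + 3*A
U(s) = 1/(2*s)
l(N, L) = -4/3 - L
B(m) = -4 + 3*m (B(m) = -8 + (4 + 3*m) = -4 + 3*m)
(-2403 + B(l(U(-3), -1))) - 2573 = (-2403 + (-4 + 3*(-4/3 - 1*(-1)))) - 2573 = (-2403 + (-4 + 3*(-4/3 + 1))) - 2573 = (-2403 + (-4 + 3*(-1/3))) - 2573 = (-2403 + (-4 - 1)) - 2573 = (-2403 - 5) - 2573 = -2408 - 2573 = -4981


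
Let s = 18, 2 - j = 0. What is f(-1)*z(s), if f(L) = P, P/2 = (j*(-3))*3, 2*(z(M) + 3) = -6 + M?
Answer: -108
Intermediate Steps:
j = 2 (j = 2 - 1*0 = 2 + 0 = 2)
z(M) = -6 + M/2 (z(M) = -3 + (-6 + M)/2 = -3 + (-3 + M/2) = -6 + M/2)
P = -36 (P = 2*((2*(-3))*3) = 2*(-6*3) = 2*(-18) = -36)
f(L) = -36
f(-1)*z(s) = -36*(-6 + (½)*18) = -36*(-6 + 9) = -36*3 = -108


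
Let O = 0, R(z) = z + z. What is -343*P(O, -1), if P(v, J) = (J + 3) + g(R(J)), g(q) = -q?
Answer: -1372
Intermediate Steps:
R(z) = 2*z
P(v, J) = 3 - J (P(v, J) = (J + 3) - 2*J = (3 + J) - 2*J = 3 - J)
-343*P(O, -1) = -343*(3 - 1*(-1)) = -343*(3 + 1) = -343*4 = -1372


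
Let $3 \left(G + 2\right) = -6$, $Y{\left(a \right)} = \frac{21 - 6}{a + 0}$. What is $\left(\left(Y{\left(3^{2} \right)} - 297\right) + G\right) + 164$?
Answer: $- \frac{406}{3} \approx -135.33$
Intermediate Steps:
$Y{\left(a \right)} = \frac{15}{a}$
$G = -4$ ($G = -2 + \frac{1}{3} \left(-6\right) = -2 - 2 = -4$)
$\left(\left(Y{\left(3^{2} \right)} - 297\right) + G\right) + 164 = \left(\left(\frac{15}{3^{2}} - 297\right) - 4\right) + 164 = \left(\left(\frac{15}{9} - 297\right) - 4\right) + 164 = \left(\left(15 \cdot \frac{1}{9} - 297\right) - 4\right) + 164 = \left(\left(\frac{5}{3} - 297\right) - 4\right) + 164 = \left(- \frac{886}{3} - 4\right) + 164 = - \frac{898}{3} + 164 = - \frac{406}{3}$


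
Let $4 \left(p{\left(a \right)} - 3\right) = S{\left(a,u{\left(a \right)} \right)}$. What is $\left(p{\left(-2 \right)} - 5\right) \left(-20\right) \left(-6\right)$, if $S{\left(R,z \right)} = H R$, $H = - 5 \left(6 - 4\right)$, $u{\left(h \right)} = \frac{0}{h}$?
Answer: $360$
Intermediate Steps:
$u{\left(h \right)} = 0$
$H = -10$ ($H = \left(-5\right) 2 = -10$)
$S{\left(R,z \right)} = - 10 R$
$p{\left(a \right)} = 3 - \frac{5 a}{2}$ ($p{\left(a \right)} = 3 + \frac{\left(-10\right) a}{4} = 3 - \frac{5 a}{2}$)
$\left(p{\left(-2 \right)} - 5\right) \left(-20\right) \left(-6\right) = \left(\left(3 - -5\right) - 5\right) \left(-20\right) \left(-6\right) = \left(\left(3 + 5\right) - 5\right) \left(-20\right) \left(-6\right) = \left(8 - 5\right) \left(-20\right) \left(-6\right) = 3 \left(-20\right) \left(-6\right) = \left(-60\right) \left(-6\right) = 360$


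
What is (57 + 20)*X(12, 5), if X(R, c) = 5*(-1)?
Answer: -385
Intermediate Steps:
X(R, c) = -5
(57 + 20)*X(12, 5) = (57 + 20)*(-5) = 77*(-5) = -385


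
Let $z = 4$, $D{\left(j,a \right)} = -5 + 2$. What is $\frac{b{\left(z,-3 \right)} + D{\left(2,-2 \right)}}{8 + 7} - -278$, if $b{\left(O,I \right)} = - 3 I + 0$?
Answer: $\frac{1392}{5} \approx 278.4$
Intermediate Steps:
$D{\left(j,a \right)} = -3$
$b{\left(O,I \right)} = - 3 I$
$\frac{b{\left(z,-3 \right)} + D{\left(2,-2 \right)}}{8 + 7} - -278 = \frac{\left(-3\right) \left(-3\right) - 3}{8 + 7} - -278 = \frac{9 - 3}{15} + 278 = \frac{1}{15} \cdot 6 + 278 = \frac{2}{5} + 278 = \frac{1392}{5}$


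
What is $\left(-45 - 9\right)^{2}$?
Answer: $2916$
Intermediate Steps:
$\left(-45 - 9\right)^{2} = \left(-54\right)^{2} = 2916$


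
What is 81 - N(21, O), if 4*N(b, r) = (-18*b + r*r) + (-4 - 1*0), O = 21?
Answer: 265/4 ≈ 66.250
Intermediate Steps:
N(b, r) = -1 - 9*b/2 + r**2/4 (N(b, r) = ((-18*b + r*r) + (-4 - 1*0))/4 = ((-18*b + r**2) + (-4 + 0))/4 = ((r**2 - 18*b) - 4)/4 = (-4 + r**2 - 18*b)/4 = -1 - 9*b/2 + r**2/4)
81 - N(21, O) = 81 - (-1 - 9/2*21 + (1/4)*21**2) = 81 - (-1 - 189/2 + (1/4)*441) = 81 - (-1 - 189/2 + 441/4) = 81 - 1*59/4 = 81 - 59/4 = 265/4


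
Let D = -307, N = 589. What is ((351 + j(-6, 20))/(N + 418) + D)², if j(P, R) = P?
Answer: 95359910416/1014049 ≈ 94039.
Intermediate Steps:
((351 + j(-6, 20))/(N + 418) + D)² = ((351 - 6)/(589 + 418) - 307)² = (345/1007 - 307)² = (-308804/1007)² = 95359910416/1014049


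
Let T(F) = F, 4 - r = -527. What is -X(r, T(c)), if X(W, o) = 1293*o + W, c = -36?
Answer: 46017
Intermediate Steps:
r = 531 (r = 4 - 1*(-527) = 4 + 527 = 531)
X(W, o) = W + 1293*o
-X(r, T(c)) = -(531 + 1293*(-36)) = -(531 - 46548) = -1*(-46017) = 46017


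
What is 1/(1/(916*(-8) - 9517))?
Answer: -16845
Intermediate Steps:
1/(1/(916*(-8) - 9517)) = 1/(1/(-7328 - 9517)) = 1/(1/(-16845)) = 1/(-1/16845) = -16845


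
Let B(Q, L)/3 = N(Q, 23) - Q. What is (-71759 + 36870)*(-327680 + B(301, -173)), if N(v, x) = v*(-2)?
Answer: 11526941821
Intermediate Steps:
N(v, x) = -2*v
B(Q, L) = -9*Q (B(Q, L) = 3*(-2*Q - Q) = 3*(-3*Q) = -9*Q)
(-71759 + 36870)*(-327680 + B(301, -173)) = (-71759 + 36870)*(-327680 - 9*301) = -34889*(-327680 - 2709) = -34889*(-330389) = 11526941821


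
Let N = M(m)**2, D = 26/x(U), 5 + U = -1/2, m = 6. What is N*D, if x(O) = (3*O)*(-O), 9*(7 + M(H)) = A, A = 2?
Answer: -386984/29403 ≈ -13.161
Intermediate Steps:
M(H) = -61/9 (M(H) = -7 + (1/9)*2 = -7 + 2/9 = -61/9)
U = -11/2 (U = -5 - 1/2 = -11/2 ≈ -5.5000)
x(O) = -3*O**2
D = -104/363 (D = 26/((-3*(-11/2)**2)) = 26/((-3*121/4)) = 26/(-363/4) = 26*(-4/363) = -104/363 ≈ -0.28650)
N = 3721/81 (N = (-61/9)**2 = 3721/81 ≈ 45.938)
N*D = (3721/81)*(-104/363) = -386984/29403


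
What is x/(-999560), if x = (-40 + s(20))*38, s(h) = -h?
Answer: 57/24989 ≈ 0.0022810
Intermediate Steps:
x = -2280 (x = (-40 - 1*20)*38 = (-40 - 20)*38 = -60*38 = -2280)
x/(-999560) = -2280/(-999560) = -2280*(-1/999560) = 57/24989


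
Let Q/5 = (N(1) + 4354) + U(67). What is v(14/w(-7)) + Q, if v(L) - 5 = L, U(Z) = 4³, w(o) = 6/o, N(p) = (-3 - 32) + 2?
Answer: 65741/3 ≈ 21914.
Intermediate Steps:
N(p) = -33 (N(p) = -35 + 2 = -33)
U(Z) = 64
Q = 21925 (Q = 5*((-33 + 4354) + 64) = 5*(4321 + 64) = 5*4385 = 21925)
v(L) = 5 + L
v(14/w(-7)) + Q = (5 + 14/((6/(-7)))) + 21925 = (5 + 14/((6*(-⅐)))) + 21925 = (5 + 14/(-6/7)) + 21925 = (5 + 14*(-7/6)) + 21925 = (5 - 49/3) + 21925 = -34/3 + 21925 = 65741/3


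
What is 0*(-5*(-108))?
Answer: 0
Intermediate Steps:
0*(-5*(-108)) = 0*540 = 0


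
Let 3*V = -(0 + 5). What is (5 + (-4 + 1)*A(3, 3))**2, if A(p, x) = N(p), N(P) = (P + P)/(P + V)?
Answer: 289/4 ≈ 72.250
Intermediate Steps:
V = -5/3 (V = (-(0 + 5))/3 = (-1*5)/3 = (1/3)*(-5) = -5/3 ≈ -1.6667)
N(P) = 2*P/(-5/3 + P) (N(P) = (P + P)/(P - 5/3) = (2*P)/(-5/3 + P) = 2*P/(-5/3 + P))
A(p, x) = 6*p/(-5 + 3*p)
(5 + (-4 + 1)*A(3, 3))**2 = (5 + (-4 + 1)*(6*3/(-5 + 3*3)))**2 = (5 - 18*3/(-5 + 9))**2 = (5 - 18*3/4)**2 = (5 - 3*9/2)**2 = (5 - 27/2)**2 = (-17/2)**2 = 289/4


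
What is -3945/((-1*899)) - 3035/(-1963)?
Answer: 10472500/1764737 ≈ 5.9343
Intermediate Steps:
-3945/((-1*899)) - 3035/(-1963) = -3945/(-899) - 3035*(-1/1963) = -3945*(-1/899) + 3035/1963 = 3945/899 + 3035/1963 = 10472500/1764737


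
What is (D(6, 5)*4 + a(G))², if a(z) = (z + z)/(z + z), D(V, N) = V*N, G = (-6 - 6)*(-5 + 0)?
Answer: 14641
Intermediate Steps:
G = 60 (G = -12*(-5) = 60)
D(V, N) = N*V
a(z) = 1 (a(z) = (2*z)/((2*z)) = (2*z)*(1/(2*z)) = 1)
(D(6, 5)*4 + a(G))² = ((5*6)*4 + 1)² = (30*4 + 1)² = (120 + 1)² = 121² = 14641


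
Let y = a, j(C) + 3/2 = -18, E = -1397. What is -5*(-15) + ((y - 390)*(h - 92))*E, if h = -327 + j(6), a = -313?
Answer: -861293657/2 ≈ -4.3065e+8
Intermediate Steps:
j(C) = -39/2 (j(C) = -3/2 - 18 = -39/2)
h = -693/2 (h = -327 - 39/2 = -693/2 ≈ -346.50)
y = -313
-5*(-15) + ((y - 390)*(h - 92))*E = -5*(-15) + ((-313 - 390)*(-693/2 - 92))*(-1397) = 75 - 703*(-877/2)*(-1397) = 75 + (616531/2)*(-1397) = 75 - 861293807/2 = -861293657/2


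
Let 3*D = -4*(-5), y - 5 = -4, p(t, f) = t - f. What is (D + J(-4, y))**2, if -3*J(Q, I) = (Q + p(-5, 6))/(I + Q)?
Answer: 25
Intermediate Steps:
y = 1 (y = 5 - 4 = 1)
J(Q, I) = -(-11 + Q)/(3*(I + Q)) (J(Q, I) = -(Q + (-5 - 1*6))/(3*(I + Q)) = -(Q + (-5 - 6))/(3*(I + Q)) = -(Q - 11)/(3*(I + Q)) = -(-11 + Q)/(3*(I + Q)))
D = 20/3 (D = (-4*(-5))/3 = (1/3)*20 = 20/3 ≈ 6.6667)
(D + J(-4, y))**2 = (20/3 + (11 - 1*(-4))/(3*(1 - 4)))**2 = (20/3 + (1/3)*(11 + 4)/(-3))**2 = (20/3 + (1/3)*(-1/3)*15)**2 = (20/3 - 5/3)**2 = 5**2 = 25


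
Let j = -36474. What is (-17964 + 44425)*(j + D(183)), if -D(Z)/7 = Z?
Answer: -999035055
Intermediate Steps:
D(Z) = -7*Z
(-17964 + 44425)*(j + D(183)) = (-17964 + 44425)*(-36474 - 7*183) = 26461*(-36474 - 1281) = 26461*(-37755) = -999035055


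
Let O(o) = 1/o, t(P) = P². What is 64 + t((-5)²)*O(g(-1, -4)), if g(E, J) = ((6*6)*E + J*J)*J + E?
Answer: 5681/79 ≈ 71.911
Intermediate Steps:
g(E, J) = E + J*(J² + 36*E) (g(E, J) = (36*E + J²)*J + E = (J² + 36*E)*J + E = J*(J² + 36*E) + E = E + J*(J² + 36*E))
64 + t((-5)²)*O(g(-1, -4)) = 64 + ((-5)²)²/(-1 + (-4)³ + 36*(-1)*(-4)) = 64 + 25²/(-1 - 64 + 144) = 64 + 625/79 = 5681/79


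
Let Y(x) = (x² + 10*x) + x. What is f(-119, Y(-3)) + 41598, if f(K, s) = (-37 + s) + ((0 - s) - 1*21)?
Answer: 41540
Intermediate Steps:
Y(x) = x² + 11*x
f(K, s) = -58 (f(K, s) = (-37 + s) + (-s - 21) = (-37 + s) + (-21 - s) = -58)
f(-119, Y(-3)) + 41598 = -58 + 41598 = 41540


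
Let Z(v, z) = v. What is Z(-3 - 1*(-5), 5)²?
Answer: 4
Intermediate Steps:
Z(-3 - 1*(-5), 5)² = (-3 - 1*(-5))² = (-3 + 5)² = 2² = 4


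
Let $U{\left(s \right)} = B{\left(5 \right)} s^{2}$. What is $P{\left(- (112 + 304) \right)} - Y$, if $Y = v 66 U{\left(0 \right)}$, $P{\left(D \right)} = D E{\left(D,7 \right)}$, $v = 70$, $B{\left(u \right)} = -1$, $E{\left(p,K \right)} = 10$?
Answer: $-4160$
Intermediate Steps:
$P{\left(D \right)} = 10 D$ ($P{\left(D \right)} = D 10 = 10 D$)
$U{\left(s \right)} = - s^{2}$
$Y = 0$ ($Y = 70 \cdot 66 \left(- 0^{2}\right) = 4620 \left(\left(-1\right) 0\right) = 4620 \cdot 0 = 0$)
$P{\left(- (112 + 304) \right)} - Y = 10 \left(- (112 + 304)\right) - 0 = 10 \left(\left(-1\right) 416\right) + 0 = 10 \left(-416\right) + 0 = -4160 + 0 = -4160$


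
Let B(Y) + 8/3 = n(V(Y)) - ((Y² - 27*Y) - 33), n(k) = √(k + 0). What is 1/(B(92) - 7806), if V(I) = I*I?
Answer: -3/40991 ≈ -7.3187e-5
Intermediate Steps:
V(I) = I²
n(k) = √k
B(Y) = 91/3 + √(Y²) - Y² + 27*Y (B(Y) = -8/3 + (√(Y²) - ((Y² - 27*Y) - 33)) = -8/3 + (√(Y²) - (-33 + Y² - 27*Y)) = -8/3 + (√(Y²) + (33 - Y² + 27*Y)) = -8/3 + (33 + √(Y²) - Y² + 27*Y) = 91/3 + √(Y²) - Y² + 27*Y)
1/(B(92) - 7806) = 1/((91/3 + √(92²) - 1*92² + 27*92) - 7806) = 1/((91/3 + √8464 - 1*8464 + 2484) - 7806) = 1/((91/3 + 92 - 8464 + 2484) - 7806) = 1/(-17573/3 - 7806) = 1/(-40991/3) = -3/40991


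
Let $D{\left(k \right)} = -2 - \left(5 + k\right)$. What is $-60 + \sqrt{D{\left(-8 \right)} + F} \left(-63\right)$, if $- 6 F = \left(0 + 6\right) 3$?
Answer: $-60 - 63 i \sqrt{2} \approx -60.0 - 89.095 i$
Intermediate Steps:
$F = -3$ ($F = - \frac{\left(0 + 6\right) 3}{6} = - \frac{6 \cdot 3}{6} = \left(- \frac{1}{6}\right) 18 = -3$)
$D{\left(k \right)} = -7 - k$
$-60 + \sqrt{D{\left(-8 \right)} + F} \left(-63\right) = -60 + \sqrt{\left(-7 - -8\right) - 3} \left(-63\right) = -60 + \sqrt{\left(-7 + 8\right) - 3} \left(-63\right) = -60 + \sqrt{1 - 3} \left(-63\right) = -60 + \sqrt{-2} \left(-63\right) = -60 + i \sqrt{2} \left(-63\right) = -60 - 63 i \sqrt{2}$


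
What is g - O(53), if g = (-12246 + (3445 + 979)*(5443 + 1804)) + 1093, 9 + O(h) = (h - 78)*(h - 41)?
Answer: 32049884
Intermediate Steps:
O(h) = -9 + (-78 + h)*(-41 + h) (O(h) = -9 + (h - 78)*(h - 41) = -9 + (-78 + h)*(-41 + h))
g = 32049575 (g = (-12246 + 4424*7247) + 1093 = (-12246 + 32060728) + 1093 = 32048482 + 1093 = 32049575)
g - O(53) = 32049575 - (3189 + 53² - 119*53) = 32049575 - (3189 + 2809 - 6307) = 32049575 - 1*(-309) = 32049575 + 309 = 32049884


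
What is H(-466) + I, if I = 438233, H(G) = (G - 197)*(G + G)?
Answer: 1056149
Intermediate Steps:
H(G) = 2*G*(-197 + G) (H(G) = (-197 + G)*(2*G) = 2*G*(-197 + G))
H(-466) + I = 2*(-466)*(-197 - 466) + 438233 = 2*(-466)*(-663) + 438233 = 617916 + 438233 = 1056149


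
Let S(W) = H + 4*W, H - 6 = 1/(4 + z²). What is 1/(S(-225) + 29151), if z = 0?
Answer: 4/113029 ≈ 3.5389e-5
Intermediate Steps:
H = 25/4 (H = 6 + 1/(4 + 0²) = 6 + 1/(4 + 0) = 6 + 1/4 = 6 + ¼ = 25/4 ≈ 6.2500)
S(W) = 25/4 + 4*W
1/(S(-225) + 29151) = 1/((25/4 + 4*(-225)) + 29151) = 1/((25/4 - 900) + 29151) = 1/(-3575/4 + 29151) = 1/(113029/4) = 4/113029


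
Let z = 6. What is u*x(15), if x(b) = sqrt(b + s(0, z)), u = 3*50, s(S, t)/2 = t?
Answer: 450*sqrt(3) ≈ 779.42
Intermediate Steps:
s(S, t) = 2*t
u = 150
x(b) = sqrt(12 + b) (x(b) = sqrt(b + 2*6) = sqrt(b + 12) = sqrt(12 + b))
u*x(15) = 150*sqrt(12 + 15) = 150*sqrt(27) = 150*(3*sqrt(3)) = 450*sqrt(3)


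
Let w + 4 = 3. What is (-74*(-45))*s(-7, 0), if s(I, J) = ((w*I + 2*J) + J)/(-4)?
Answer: -11655/2 ≈ -5827.5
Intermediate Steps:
w = -1 (w = -4 + 3 = -1)
s(I, J) = -3*J/4 + I/4 (s(I, J) = ((-I + 2*J) + J)/(-4) = (-I + 3*J)*(-¼) = -3*J/4 + I/4)
(-74*(-45))*s(-7, 0) = (-74*(-45))*(-¾*0 + (¼)*(-7)) = 3330*(0 - 7/4) = 3330*(-7/4) = -11655/2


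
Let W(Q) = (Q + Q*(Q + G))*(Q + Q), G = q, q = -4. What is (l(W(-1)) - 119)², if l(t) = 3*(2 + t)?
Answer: 18769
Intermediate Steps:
G = -4
W(Q) = 2*Q*(Q + Q*(-4 + Q)) (W(Q) = (Q + Q*(Q - 4))*(Q + Q) = (Q + Q*(-4 + Q))*(2*Q) = 2*Q*(Q + Q*(-4 + Q)))
l(t) = 6 + 3*t
(l(W(-1)) - 119)² = ((6 + 3*(2*(-1)²*(-3 - 1))) - 119)² = ((6 + 3*(2*1*(-4))) - 119)² = ((6 + 3*(-8)) - 119)² = ((6 - 24) - 119)² = (-18 - 119)² = (-137)² = 18769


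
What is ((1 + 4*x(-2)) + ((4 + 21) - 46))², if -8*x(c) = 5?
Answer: 2025/4 ≈ 506.25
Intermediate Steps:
x(c) = -5/8 (x(c) = -⅛*5 = -5/8)
((1 + 4*x(-2)) + ((4 + 21) - 46))² = ((1 + 4*(-5/8)) + ((4 + 21) - 46))² = ((1 - 5/2) + (25 - 46))² = (-3/2 - 21)² = (-45/2)² = 2025/4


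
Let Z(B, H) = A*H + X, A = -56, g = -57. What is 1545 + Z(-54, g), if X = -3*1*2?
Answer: 4731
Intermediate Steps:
X = -6 (X = -3*2 = -6)
Z(B, H) = -6 - 56*H (Z(B, H) = -56*H - 6 = -6 - 56*H)
1545 + Z(-54, g) = 1545 + (-6 - 56*(-57)) = 1545 + (-6 + 3192) = 1545 + 3186 = 4731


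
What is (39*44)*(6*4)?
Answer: 41184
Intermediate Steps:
(39*44)*(6*4) = 1716*24 = 41184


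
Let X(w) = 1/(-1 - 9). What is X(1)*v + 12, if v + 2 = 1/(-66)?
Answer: 8053/660 ≈ 12.202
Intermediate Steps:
v = -133/66 (v = -2 + 1/(-66) = -2 - 1/66 = -133/66 ≈ -2.0152)
X(w) = -⅒ (X(w) = 1/(-10) = -⅒)
X(1)*v + 12 = -⅒*(-133/66) + 12 = 133/660 + 12 = 8053/660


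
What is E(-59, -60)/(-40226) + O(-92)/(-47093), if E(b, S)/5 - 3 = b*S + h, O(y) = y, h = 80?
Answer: -849388903/1894363018 ≈ -0.44838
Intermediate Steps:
E(b, S) = 415 + 5*S*b (E(b, S) = 15 + 5*(b*S + 80) = 15 + 5*(S*b + 80) = 15 + 5*(80 + S*b) = 15 + (400 + 5*S*b) = 415 + 5*S*b)
E(-59, -60)/(-40226) + O(-92)/(-47093) = (415 + 5*(-60)*(-59))/(-40226) - 92/(-47093) = (415 + 17700)*(-1/40226) - 92*(-1/47093) = 18115*(-1/40226) + 92/47093 = -18115/40226 + 92/47093 = -849388903/1894363018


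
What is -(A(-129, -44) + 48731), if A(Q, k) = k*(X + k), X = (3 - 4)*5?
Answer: -50887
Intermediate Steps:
X = -5 (X = -1*5 = -5)
A(Q, k) = k*(-5 + k)
-(A(-129, -44) + 48731) = -(-44*(-5 - 44) + 48731) = -(-44*(-49) + 48731) = -(2156 + 48731) = -1*50887 = -50887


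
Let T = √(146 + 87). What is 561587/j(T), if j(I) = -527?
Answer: -561587/527 ≈ -1065.6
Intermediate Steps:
T = √233 ≈ 15.264
561587/j(T) = 561587/(-527) = 561587*(-1/527) = -561587/527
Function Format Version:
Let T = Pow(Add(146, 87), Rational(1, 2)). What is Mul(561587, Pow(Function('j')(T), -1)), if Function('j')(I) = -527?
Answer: Rational(-561587, 527) ≈ -1065.6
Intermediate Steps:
T = Pow(233, Rational(1, 2)) ≈ 15.264
Mul(561587, Pow(Function('j')(T), -1)) = Mul(561587, Pow(-527, -1)) = Mul(561587, Rational(-1, 527)) = Rational(-561587, 527)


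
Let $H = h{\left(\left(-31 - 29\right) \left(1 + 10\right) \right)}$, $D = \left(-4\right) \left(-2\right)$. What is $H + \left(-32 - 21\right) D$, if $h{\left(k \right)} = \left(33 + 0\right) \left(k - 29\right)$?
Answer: $-23161$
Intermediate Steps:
$D = 8$
$h{\left(k \right)} = -957 + 33 k$ ($h{\left(k \right)} = 33 \left(-29 + k\right) = -957 + 33 k$)
$H = -22737$ ($H = -957 + 33 \left(-31 - 29\right) \left(1 + 10\right) = -957 + 33 \left(\left(-60\right) 11\right) = -957 + 33 \left(-660\right) = -957 - 21780 = -22737$)
$H + \left(-32 - 21\right) D = -22737 + \left(-32 - 21\right) 8 = -22737 - 424 = -23161$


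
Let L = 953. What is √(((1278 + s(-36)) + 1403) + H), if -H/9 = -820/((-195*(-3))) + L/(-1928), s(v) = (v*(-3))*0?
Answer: √423733719682/12532 ≈ 51.943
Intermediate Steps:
s(v) = 0 (s(v) = -3*v*0 = 0)
H = 427693/25064 (H = -9*(-820/((-195*(-3))) + 953/(-1928)) = -9*(-820/585 + 953*(-1/1928)) = -9*(-820*1/585 - 953/1928) = -9*(-164/117 - 953/1928) = -9*(-427693/225576) = 427693/25064 ≈ 17.064)
√(((1278 + s(-36)) + 1403) + H) = √(((1278 + 0) + 1403) + 427693/25064) = √((1278 + 1403) + 427693/25064) = √(2681 + 427693/25064) = √(67624277/25064) = √423733719682/12532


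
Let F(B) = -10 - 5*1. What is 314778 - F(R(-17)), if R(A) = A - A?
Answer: 314793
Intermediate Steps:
R(A) = 0
F(B) = -15 (F(B) = -10 - 5 = -15)
314778 - F(R(-17)) = 314778 - 1*(-15) = 314778 + 15 = 314793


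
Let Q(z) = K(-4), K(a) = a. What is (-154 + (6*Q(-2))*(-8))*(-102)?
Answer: -3876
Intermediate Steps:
Q(z) = -4
(-154 + (6*Q(-2))*(-8))*(-102) = (-154 + (6*(-4))*(-8))*(-102) = (-154 - 24*(-8))*(-102) = (-154 + 192)*(-102) = 38*(-102) = -3876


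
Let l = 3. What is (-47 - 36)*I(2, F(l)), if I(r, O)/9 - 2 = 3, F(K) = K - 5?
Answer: -3735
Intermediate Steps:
F(K) = -5 + K
I(r, O) = 45 (I(r, O) = 18 + 9*3 = 18 + 27 = 45)
(-47 - 36)*I(2, F(l)) = (-47 - 36)*45 = -83*45 = -3735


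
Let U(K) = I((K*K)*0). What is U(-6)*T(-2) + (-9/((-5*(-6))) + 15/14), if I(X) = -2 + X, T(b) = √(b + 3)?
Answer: -43/35 ≈ -1.2286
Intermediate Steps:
T(b) = √(3 + b)
U(K) = -2 (U(K) = -2 + (K*K)*0 = -2 + K²*0 = -2 + 0 = -2)
U(-6)*T(-2) + (-9/((-5*(-6))) + 15/14) = -2*√(3 - 2) + (-9/((-5*(-6))) + 15/14) = -2*√1 + (-9/30 + 15*(1/14)) = -2*1 + (-9*1/30 + 15/14) = -2 + (-3/10 + 15/14) = -2 + 27/35 = -43/35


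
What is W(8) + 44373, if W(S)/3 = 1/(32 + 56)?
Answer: 3904827/88 ≈ 44373.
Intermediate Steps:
W(S) = 3/88 (W(S) = 3/(32 + 56) = 3/88)
W(8) + 44373 = 3/88 + 44373 = 3904827/88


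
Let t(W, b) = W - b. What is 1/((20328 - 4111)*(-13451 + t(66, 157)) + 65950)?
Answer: -1/219544664 ≈ -4.5549e-9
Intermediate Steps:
1/((20328 - 4111)*(-13451 + t(66, 157)) + 65950) = 1/((20328 - 4111)*(-13451 + (66 - 1*157)) + 65950) = 1/(16217*(-13451 + (66 - 157)) + 65950) = 1/(16217*(-13451 - 91) + 65950) = 1/(16217*(-13542) + 65950) = 1/(-219610614 + 65950) = 1/(-219544664) = -1/219544664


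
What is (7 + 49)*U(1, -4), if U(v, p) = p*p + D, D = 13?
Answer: 1624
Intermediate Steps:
U(v, p) = 13 + p² (U(v, p) = p*p + 13 = p² + 13 = 13 + p²)
(7 + 49)*U(1, -4) = (7 + 49)*(13 + (-4)²) = 56*(13 + 16) = 56*29 = 1624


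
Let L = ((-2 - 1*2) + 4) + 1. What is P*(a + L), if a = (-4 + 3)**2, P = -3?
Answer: -6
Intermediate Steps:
L = 1 (L = ((-2 - 2) + 4) + 1 = (-4 + 4) + 1 = 0 + 1 = 1)
a = 1 (a = (-1)**2 = 1)
P*(a + L) = -3*(1 + 1) = -3*2 = -6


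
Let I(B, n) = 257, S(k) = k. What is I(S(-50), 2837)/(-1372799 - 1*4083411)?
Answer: -257/5456210 ≈ -4.7102e-5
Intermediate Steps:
I(S(-50), 2837)/(-1372799 - 1*4083411) = 257/(-1372799 - 1*4083411) = 257/(-1372799 - 4083411) = 257/(-5456210) = 257*(-1/5456210) = -257/5456210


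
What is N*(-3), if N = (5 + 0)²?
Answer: -75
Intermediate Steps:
N = 25 (N = 5² = 25)
N*(-3) = 25*(-3) = -75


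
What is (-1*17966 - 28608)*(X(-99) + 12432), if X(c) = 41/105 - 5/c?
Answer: -182393979472/315 ≈ -5.7903e+8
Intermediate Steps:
X(c) = 41/105 - 5/c (X(c) = 41*(1/105) - 5/c = 41/105 - 5/c)
(-1*17966 - 28608)*(X(-99) + 12432) = (-1*17966 - 28608)*((41/105 - 5/(-99)) + 12432) = (-17966 - 28608)*((41/105 - 5*(-1/99)) + 12432) = -46574*((41/105 + 5/99) + 12432) = -46574*(1528/3465 + 12432) = -46574*43078408/3465 = -182393979472/315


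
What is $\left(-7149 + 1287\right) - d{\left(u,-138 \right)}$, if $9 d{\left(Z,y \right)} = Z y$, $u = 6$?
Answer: $-5770$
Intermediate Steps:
$d{\left(Z,y \right)} = \frac{Z y}{9}$
$\left(-7149 + 1287\right) - d{\left(u,-138 \right)} = \left(-7149 + 1287\right) - \frac{1}{9} \cdot 6 \left(-138\right) = -5862 - -92 = -5862 + 92 = -5770$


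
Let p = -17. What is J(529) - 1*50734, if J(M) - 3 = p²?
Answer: -50442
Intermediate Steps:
J(M) = 292 (J(M) = 3 + (-17)² = 3 + 289 = 292)
J(529) - 1*50734 = 292 - 1*50734 = 292 - 50734 = -50442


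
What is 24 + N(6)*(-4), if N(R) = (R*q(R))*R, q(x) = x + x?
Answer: -1704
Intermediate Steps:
q(x) = 2*x
N(R) = 2*R³ (N(R) = (R*(2*R))*R = (2*R²)*R = 2*R³)
24 + N(6)*(-4) = 24 + (2*6³)*(-4) = 24 + (2*216)*(-4) = 24 + 432*(-4) = 24 - 1728 = -1704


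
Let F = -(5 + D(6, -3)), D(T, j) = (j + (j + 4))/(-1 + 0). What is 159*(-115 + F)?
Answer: -19398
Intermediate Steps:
D(T, j) = -4 - 2*j (D(T, j) = (j + (4 + j))/(-1) = (4 + 2*j)*(-1) = -4 - 2*j)
F = -7 (F = -(5 + (-4 - 2*(-3))) = -(5 + (-4 + 6)) = -(5 + 2) = -1*7 = -7)
159*(-115 + F) = 159*(-115 - 7) = 159*(-122) = -19398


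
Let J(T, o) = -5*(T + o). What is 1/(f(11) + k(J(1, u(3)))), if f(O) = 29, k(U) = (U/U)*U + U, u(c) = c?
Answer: -1/11 ≈ -0.090909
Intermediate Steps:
J(T, o) = -5*T - 5*o
k(U) = 2*U (k(U) = 1*U + U = U + U = 2*U)
1/(f(11) + k(J(1, u(3)))) = 1/(29 + 2*(-5*1 - 5*3)) = 1/(29 + 2*(-5 - 15)) = 1/(29 + 2*(-20)) = 1/(29 - 40) = 1/(-11) = -1/11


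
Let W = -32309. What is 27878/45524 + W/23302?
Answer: -102652720/132600031 ≈ -0.77415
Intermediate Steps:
27878/45524 + W/23302 = 27878/45524 - 32309/23302 = 27878*(1/45524) - 32309*1/23302 = 13939/22762 - 32309/23302 = -102652720/132600031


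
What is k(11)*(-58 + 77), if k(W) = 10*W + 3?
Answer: 2147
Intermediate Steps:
k(W) = 3 + 10*W
k(11)*(-58 + 77) = (3 + 10*11)*(-58 + 77) = (3 + 110)*19 = 113*19 = 2147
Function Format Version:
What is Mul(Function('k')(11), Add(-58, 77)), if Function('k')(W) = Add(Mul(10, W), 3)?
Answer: 2147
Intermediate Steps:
Function('k')(W) = Add(3, Mul(10, W))
Mul(Function('k')(11), Add(-58, 77)) = Mul(Add(3, Mul(10, 11)), Add(-58, 77)) = Mul(Add(3, 110), 19) = Mul(113, 19) = 2147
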